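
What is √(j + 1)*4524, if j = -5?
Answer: 9048*I ≈ 9048.0*I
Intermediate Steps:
√(j + 1)*4524 = √(-5 + 1)*4524 = √(-4)*4524 = (2*I)*4524 = 9048*I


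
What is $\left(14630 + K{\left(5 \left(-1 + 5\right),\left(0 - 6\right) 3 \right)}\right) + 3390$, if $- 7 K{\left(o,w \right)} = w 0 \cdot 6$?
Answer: $18020$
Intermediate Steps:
$K{\left(o,w \right)} = 0$ ($K{\left(o,w \right)} = - \frac{w 0 \cdot 6}{7} = - \frac{0 \cdot 6}{7} = \left(- \frac{1}{7}\right) 0 = 0$)
$\left(14630 + K{\left(5 \left(-1 + 5\right),\left(0 - 6\right) 3 \right)}\right) + 3390 = \left(14630 + 0\right) + 3390 = 14630 + 3390 = 18020$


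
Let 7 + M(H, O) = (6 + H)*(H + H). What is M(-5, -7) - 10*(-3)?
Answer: 13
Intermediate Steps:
M(H, O) = -7 + 2*H*(6 + H) (M(H, O) = -7 + (6 + H)*(H + H) = -7 + (6 + H)*(2*H) = -7 + 2*H*(6 + H))
M(-5, -7) - 10*(-3) = (-7 + 2*(-5)**2 + 12*(-5)) - 10*(-3) = (-7 + 2*25 - 60) + 30 = (-7 + 50 - 60) + 30 = -17 + 30 = 13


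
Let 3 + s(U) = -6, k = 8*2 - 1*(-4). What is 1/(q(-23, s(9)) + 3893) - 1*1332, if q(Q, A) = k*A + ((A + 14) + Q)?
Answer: -4921739/3695 ≈ -1332.0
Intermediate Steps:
k = 20 (k = 16 + 4 = 20)
s(U) = -9 (s(U) = -3 - 6 = -9)
q(Q, A) = 14 + Q + 21*A (q(Q, A) = 20*A + ((A + 14) + Q) = 20*A + ((14 + A) + Q) = 20*A + (14 + A + Q) = 14 + Q + 21*A)
1/(q(-23, s(9)) + 3893) - 1*1332 = 1/((14 - 23 + 21*(-9)) + 3893) - 1*1332 = 1/((14 - 23 - 189) + 3893) - 1332 = 1/(-198 + 3893) - 1332 = 1/3695 - 1332 = -4921739/3695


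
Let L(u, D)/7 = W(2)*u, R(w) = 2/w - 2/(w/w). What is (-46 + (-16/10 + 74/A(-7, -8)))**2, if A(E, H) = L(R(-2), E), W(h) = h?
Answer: 26863489/11025 ≈ 2436.6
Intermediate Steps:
R(w) = -2 + 2/w (R(w) = 2/w - 2/1 = 2/w - 2*1 = 2/w - 2 = -2 + 2/w)
L(u, D) = 14*u (L(u, D) = 7*(2*u) = 14*u)
A(E, H) = -42 (A(E, H) = 14*(-2 + 2/(-2)) = 14*(-2 + 2*(-1/2)) = 14*(-2 - 1) = 14*(-3) = -42)
(-46 + (-16/10 + 74/A(-7, -8)))**2 = (-46 + (-16/10 + 74/(-42)))**2 = (-46 + (-16*1/10 + 74*(-1/42)))**2 = (-46 + (-8/5 - 37/21))**2 = (-46 - 353/105)**2 = (-5183/105)**2 = 26863489/11025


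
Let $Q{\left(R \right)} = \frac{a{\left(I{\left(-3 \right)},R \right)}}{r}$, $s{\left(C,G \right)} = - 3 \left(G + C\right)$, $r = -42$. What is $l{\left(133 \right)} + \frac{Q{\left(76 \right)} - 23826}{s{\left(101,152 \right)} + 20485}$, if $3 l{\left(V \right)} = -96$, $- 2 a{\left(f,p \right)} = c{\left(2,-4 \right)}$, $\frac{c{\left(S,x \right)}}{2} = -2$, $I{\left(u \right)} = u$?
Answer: $- \frac{13756219}{414246} \approx -33.208$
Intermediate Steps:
$c{\left(S,x \right)} = -4$ ($c{\left(S,x \right)} = 2 \left(-2\right) = -4$)
$a{\left(f,p \right)} = 2$ ($a{\left(f,p \right)} = \left(- \frac{1}{2}\right) \left(-4\right) = 2$)
$l{\left(V \right)} = -32$ ($l{\left(V \right)} = \frac{1}{3} \left(-96\right) = -32$)
$s{\left(C,G \right)} = - 3 C - 3 G$ ($s{\left(C,G \right)} = - 3 \left(C + G\right) = - 3 C - 3 G$)
$Q{\left(R \right)} = - \frac{1}{21}$ ($Q{\left(R \right)} = \frac{2}{-42} = 2 \left(- \frac{1}{42}\right) = - \frac{1}{21}$)
$l{\left(133 \right)} + \frac{Q{\left(76 \right)} - 23826}{s{\left(101,152 \right)} + 20485} = -32 + \frac{- \frac{1}{21} - 23826}{\left(\left(-3\right) 101 - 456\right) + 20485} = -32 - \frac{500347}{21 \left(\left(-303 - 456\right) + 20485\right)} = -32 - \frac{500347}{21 \left(-759 + 20485\right)} = -32 - \frac{500347}{21 \cdot 19726} = -32 - \frac{500347}{414246} = - \frac{13756219}{414246}$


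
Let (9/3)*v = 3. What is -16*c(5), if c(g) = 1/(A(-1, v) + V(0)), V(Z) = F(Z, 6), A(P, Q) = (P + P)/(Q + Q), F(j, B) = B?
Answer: -16/5 ≈ -3.2000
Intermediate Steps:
v = 1 (v = (⅓)*3 = 1)
A(P, Q) = P/Q (A(P, Q) = (2*P)/((2*Q)) = (2*P)*(1/(2*Q)) = P/Q)
V(Z) = 6
c(g) = ⅕ (c(g) = 1/(-1/1 + 6) = 1/(-1*1 + 6) = 1/(-1 + 6) = 1/5 = ⅕)
-16*c(5) = -16*⅕ = -16/5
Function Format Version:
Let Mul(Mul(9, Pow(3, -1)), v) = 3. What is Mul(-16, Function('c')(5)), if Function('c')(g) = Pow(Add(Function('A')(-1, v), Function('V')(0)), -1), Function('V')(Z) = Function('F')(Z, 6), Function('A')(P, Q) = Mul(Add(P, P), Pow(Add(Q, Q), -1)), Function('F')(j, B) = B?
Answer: Rational(-16, 5) ≈ -3.2000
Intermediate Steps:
v = 1 (v = Mul(Rational(1, 3), 3) = 1)
Function('A')(P, Q) = Mul(P, Pow(Q, -1)) (Function('A')(P, Q) = Mul(Mul(2, P), Pow(Mul(2, Q), -1)) = Mul(Mul(2, P), Mul(Rational(1, 2), Pow(Q, -1))) = Mul(P, Pow(Q, -1)))
Function('V')(Z) = 6
Function('c')(g) = Rational(1, 5) (Function('c')(g) = Pow(Add(Mul(-1, Pow(1, -1)), 6), -1) = Pow(Add(Mul(-1, 1), 6), -1) = Pow(Add(-1, 6), -1) = Pow(5, -1) = Rational(1, 5))
Mul(-16, Function('c')(5)) = Mul(-16, Rational(1, 5)) = Rational(-16, 5)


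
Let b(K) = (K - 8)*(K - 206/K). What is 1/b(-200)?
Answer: 25/1034644 ≈ 2.4163e-5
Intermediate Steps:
b(K) = (-8 + K)*(K - 206/K)
1/b(-200) = 1/(-206 + (-200)**2 - 8*(-200) + 1648/(-200)) = 1/(-206 + 40000 + 1600 + 1648*(-1/200)) = 1/(-206 + 40000 + 1600 - 206/25) = 1/(1034644/25) = 25/1034644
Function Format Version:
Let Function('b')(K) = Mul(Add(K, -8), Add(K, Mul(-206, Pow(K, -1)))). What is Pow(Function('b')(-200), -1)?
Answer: Rational(25, 1034644) ≈ 2.4163e-5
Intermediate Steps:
Function('b')(K) = Mul(Add(-8, K), Add(K, Mul(-206, Pow(K, -1))))
Pow(Function('b')(-200), -1) = Pow(Add(-206, Pow(-200, 2), Mul(-8, -200), Mul(1648, Pow(-200, -1))), -1) = Pow(Add(-206, 40000, 1600, Mul(1648, Rational(-1, 200))), -1) = Pow(Add(-206, 40000, 1600, Rational(-206, 25)), -1) = Pow(Rational(1034644, 25), -1) = Rational(25, 1034644)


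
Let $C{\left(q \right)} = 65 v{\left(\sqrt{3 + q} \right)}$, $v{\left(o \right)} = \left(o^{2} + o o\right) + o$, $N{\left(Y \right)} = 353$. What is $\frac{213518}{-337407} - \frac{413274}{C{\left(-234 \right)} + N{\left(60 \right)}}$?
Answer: $\frac{2 \left(- 6939335 \sqrt{231} + 66552483416 i\right)}{337407 \left(65 \sqrt{231} + 29677 i\right)} \approx 13.277 + 0.46306 i$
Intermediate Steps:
$v{\left(o \right)} = o + 2 o^{2}$ ($v{\left(o \right)} = \left(o^{2} + o^{2}\right) + o = 2 o^{2} + o = o + 2 o^{2}$)
$C{\left(q \right)} = 65 \sqrt{3 + q} \left(1 + 2 \sqrt{3 + q}\right)$
$\frac{213518}{-337407} - \frac{413274}{C{\left(-234 \right)} + N{\left(60 \right)}} = \frac{213518}{-337407} - \frac{413274}{\left(390 + 65 \sqrt{3 - 234} + 130 \left(-234\right)\right) + 353} = 213518 \left(- \frac{1}{337407}\right) - \frac{413274}{\left(390 + 65 \sqrt{-231} - 30420\right) + 353} = - \frac{213518}{337407} - \frac{413274}{\left(390 + 65 i \sqrt{231} - 30420\right) + 353} = - \frac{213518}{337407} - \frac{413274}{\left(-30030 + 65 i \sqrt{231}\right) + 353} = - \frac{213518}{337407} - \frac{413274}{-29677 + 65 i \sqrt{231}}$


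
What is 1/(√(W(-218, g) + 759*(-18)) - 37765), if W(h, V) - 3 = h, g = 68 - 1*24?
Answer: -37765/1426209102 - I*√13877/1426209102 ≈ -2.6479e-5 - 8.2597e-8*I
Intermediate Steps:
g = 44 (g = 68 - 24 = 44)
W(h, V) = 3 + h
1/(√(W(-218, g) + 759*(-18)) - 37765) = 1/(√((3 - 218) + 759*(-18)) - 37765) = 1/(√(-215 - 13662) - 37765) = 1/(√(-13877) - 37765) = 1/(I*√13877 - 37765) = 1/(-37765 + I*√13877)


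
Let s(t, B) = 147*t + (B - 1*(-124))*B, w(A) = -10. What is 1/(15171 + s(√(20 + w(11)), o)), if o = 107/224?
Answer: 38344678679552/583463072221991089 - 370091753472*√10/583463072221991089 ≈ 6.3713e-5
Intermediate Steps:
o = 107/224 (o = 107*(1/224) = 107/224 ≈ 0.47768)
s(t, B) = 147*t + B*(124 + B) (s(t, B) = 147*t + (B + 124)*B = 147*t + (124 + B)*B = 147*t + B*(124 + B))
1/(15171 + s(√(20 + w(11)), o)) = 1/(15171 + ((107/224)² + 124*(107/224) + 147*√(20 - 10))) = 1/(15171 + (11449/50176 + 3317/56 + 147*√10)) = 1/(15171 + (2983481/50176 + 147*√10)) = 1/(764203577/50176 + 147*√10)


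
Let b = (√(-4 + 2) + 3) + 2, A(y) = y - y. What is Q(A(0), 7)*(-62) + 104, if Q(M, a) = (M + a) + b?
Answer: -640 - 62*I*√2 ≈ -640.0 - 87.681*I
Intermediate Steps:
A(y) = 0
b = 5 + I*√2 (b = (√(-2) + 3) + 2 = (I*√2 + 3) + 2 = (3 + I*√2) + 2 = 5 + I*√2 ≈ 5.0 + 1.4142*I)
Q(M, a) = 5 + M + a + I*√2 (Q(M, a) = (M + a) + (5 + I*√2) = 5 + M + a + I*√2)
Q(A(0), 7)*(-62) + 104 = (5 + 0 + 7 + I*√2)*(-62) + 104 = (12 + I*√2)*(-62) + 104 = (-744 - 62*I*√2) + 104 = -640 - 62*I*√2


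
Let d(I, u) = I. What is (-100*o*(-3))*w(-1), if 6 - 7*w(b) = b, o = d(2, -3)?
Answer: 600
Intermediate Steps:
o = 2
w(b) = 6/7 - b/7
(-100*o*(-3))*w(-1) = (-200*(-3))*(6/7 - ⅐*(-1)) = (-100*(-6))*(6/7 + ⅐) = 600*1 = 600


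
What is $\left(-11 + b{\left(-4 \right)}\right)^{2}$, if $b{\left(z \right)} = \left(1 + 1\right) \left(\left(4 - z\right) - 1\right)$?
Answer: $9$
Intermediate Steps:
$b{\left(z \right)} = 6 - 2 z$ ($b{\left(z \right)} = 2 \left(3 - z\right) = 6 - 2 z$)
$\left(-11 + b{\left(-4 \right)}\right)^{2} = \left(-11 + \left(6 - -8\right)\right)^{2} = \left(-11 + \left(6 + 8\right)\right)^{2} = \left(-11 + 14\right)^{2} = 3^{2} = 9$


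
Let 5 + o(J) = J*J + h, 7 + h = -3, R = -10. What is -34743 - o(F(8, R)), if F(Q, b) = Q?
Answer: -34792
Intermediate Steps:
h = -10 (h = -7 - 3 = -10)
o(J) = -15 + J**2 (o(J) = -5 + (J*J - 10) = -5 + (J**2 - 10) = -5 + (-10 + J**2) = -15 + J**2)
-34743 - o(F(8, R)) = -34743 - (-15 + 8**2) = -34743 - (-15 + 64) = -34743 - 1*49 = -34743 - 49 = -34792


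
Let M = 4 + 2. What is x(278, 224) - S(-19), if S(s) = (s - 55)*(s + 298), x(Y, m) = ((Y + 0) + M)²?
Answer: 101302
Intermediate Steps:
M = 6
x(Y, m) = (6 + Y)² (x(Y, m) = ((Y + 0) + 6)² = (Y + 6)² = (6 + Y)²)
S(s) = (-55 + s)*(298 + s)
x(278, 224) - S(-19) = (6 + 278)² - (-16390 + (-19)² + 243*(-19)) = 284² - (-16390 + 361 - 4617) = 80656 - 1*(-20646) = 80656 + 20646 = 101302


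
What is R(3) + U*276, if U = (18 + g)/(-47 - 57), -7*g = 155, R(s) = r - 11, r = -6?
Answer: -1093/182 ≈ -6.0055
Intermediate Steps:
R(s) = -17 (R(s) = -6 - 11 = -17)
g = -155/7 (g = -⅐*155 = -155/7 ≈ -22.143)
U = 29/728 (U = (18 - 155/7)/(-47 - 57) = -29/7/(-104) = -29/7*(-1/104) = 29/728 ≈ 0.039835)
R(3) + U*276 = -17 + (29/728)*276 = -17 + 2001/182 = -1093/182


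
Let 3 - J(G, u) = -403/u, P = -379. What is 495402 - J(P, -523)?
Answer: 259094080/523 ≈ 4.9540e+5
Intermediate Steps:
J(G, u) = 3 + 403/u (J(G, u) = 3 - (-403)/u = 3 + 403/u)
495402 - J(P, -523) = 495402 - (3 + 403/(-523)) = 495402 - (3 + 403*(-1/523)) = 495402 - (3 - 403/523) = 495402 - 1*1166/523 = 495402 - 1166/523 = 259094080/523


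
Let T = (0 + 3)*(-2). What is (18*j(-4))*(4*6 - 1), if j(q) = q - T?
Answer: 828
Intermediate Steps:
T = -6 (T = 3*(-2) = -6)
j(q) = 6 + q (j(q) = q - 1*(-6) = q + 6 = 6 + q)
(18*j(-4))*(4*6 - 1) = (18*(6 - 4))*(4*6 - 1) = (18*2)*(24 - 1) = 36*23 = 828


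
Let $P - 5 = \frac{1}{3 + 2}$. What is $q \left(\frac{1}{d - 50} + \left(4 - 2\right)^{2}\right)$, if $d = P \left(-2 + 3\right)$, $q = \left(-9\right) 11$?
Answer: $- \frac{88209}{224} \approx -393.79$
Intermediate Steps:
$q = -99$
$P = \frac{26}{5}$ ($P = 5 + \frac{1}{3 + 2} = 5 + \frac{1}{5} = \frac{26}{5} \approx 5.2$)
$d = \frac{26}{5}$ ($d = \frac{26 \left(-2 + 3\right)}{5} = \frac{26}{5} \cdot 1 = \frac{26}{5} \approx 5.2$)
$q \left(\frac{1}{d - 50} + \left(4 - 2\right)^{2}\right) = - 99 \left(\frac{1}{\frac{26}{5} - 50} + \left(4 - 2\right)^{2}\right) = - 99 \left(\frac{1}{- \frac{224}{5}} + 2^{2}\right) = - 99 \left(- \frac{5}{224} + 4\right) = \left(-99\right) \frac{891}{224} = - \frac{88209}{224}$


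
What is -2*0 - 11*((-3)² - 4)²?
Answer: -275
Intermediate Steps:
-2*0 - 11*((-3)² - 4)² = 0 - 11*(9 - 4)² = 0 - 11*5² = 0 - 11*25 = 0 - 275 = -275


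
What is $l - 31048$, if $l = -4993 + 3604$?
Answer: $-32437$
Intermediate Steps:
$l = -1389$
$l - 31048 = -1389 - 31048 = -32437$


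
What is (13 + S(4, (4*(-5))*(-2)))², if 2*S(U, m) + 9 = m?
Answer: 3249/4 ≈ 812.25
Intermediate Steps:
S(U, m) = -9/2 + m/2
(13 + S(4, (4*(-5))*(-2)))² = (13 + (-9/2 + ((4*(-5))*(-2))/2))² = (13 + (-9/2 + (-20*(-2))/2))² = (13 + (-9/2 + (½)*40))² = (13 + (-9/2 + 20))² = (13 + 31/2)² = (57/2)² = 3249/4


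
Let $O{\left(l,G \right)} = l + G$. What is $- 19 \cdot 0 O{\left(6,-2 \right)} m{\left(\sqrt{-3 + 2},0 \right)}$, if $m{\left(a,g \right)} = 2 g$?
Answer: $0$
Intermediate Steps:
$O{\left(l,G \right)} = G + l$
$- 19 \cdot 0 O{\left(6,-2 \right)} m{\left(\sqrt{-3 + 2},0 \right)} = - 19 \cdot 0 \left(-2 + 6\right) 2 \cdot 0 = - 19 \cdot 0 \cdot 4 \cdot 0 = - 19 \cdot 0 \cdot 0 = \left(-19\right) 0 = 0$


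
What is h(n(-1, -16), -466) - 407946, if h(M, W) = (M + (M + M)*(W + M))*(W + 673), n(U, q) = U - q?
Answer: -3205551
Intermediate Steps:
h(M, W) = (673 + W)*(M + 2*M*(M + W)) (h(M, W) = (M + (2*M)*(M + W))*(673 + W) = (M + 2*M*(M + W))*(673 + W) = (673 + W)*(M + 2*M*(M + W)))
h(n(-1, -16), -466) - 407946 = (-1 - 1*(-16))*(673 + 2*(-466)² + 1346*(-1 - 1*(-16)) + 1347*(-466) + 2*(-1 - 1*(-16))*(-466)) - 407946 = (-1 + 16)*(673 + 2*217156 + 1346*(-1 + 16) - 627702 + 2*(-1 + 16)*(-466)) - 407946 = 15*(673 + 434312 + 1346*15 - 627702 + 2*15*(-466)) - 407946 = 15*(673 + 434312 + 20190 - 627702 - 13980) - 407946 = 15*(-186507) - 407946 = -2797605 - 407946 = -3205551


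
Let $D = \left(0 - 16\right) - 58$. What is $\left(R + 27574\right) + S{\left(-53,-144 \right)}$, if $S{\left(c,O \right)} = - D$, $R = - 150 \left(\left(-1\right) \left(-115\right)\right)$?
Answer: $10398$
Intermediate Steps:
$D = -74$ ($D = -16 - 58 = -74$)
$R = -17250$ ($R = \left(-150\right) 115 = -17250$)
$S{\left(c,O \right)} = 74$ ($S{\left(c,O \right)} = \left(-1\right) \left(-74\right) = 74$)
$\left(R + 27574\right) + S{\left(-53,-144 \right)} = \left(-17250 + 27574\right) + 74 = 10324 + 74 = 10398$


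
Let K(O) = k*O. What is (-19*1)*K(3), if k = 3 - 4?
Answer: 57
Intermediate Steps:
k = -1
K(O) = -O
(-19*1)*K(3) = (-19*1)*(-1*3) = -19*(-3) = 57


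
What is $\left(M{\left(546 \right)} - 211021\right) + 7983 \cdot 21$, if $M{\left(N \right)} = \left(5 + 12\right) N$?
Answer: $-34096$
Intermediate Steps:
$M{\left(N \right)} = 17 N$
$\left(M{\left(546 \right)} - 211021\right) + 7983 \cdot 21 = \left(17 \cdot 546 - 211021\right) + 7983 \cdot 21 = \left(9282 - 211021\right) + 167643 = -201739 + 167643 = -34096$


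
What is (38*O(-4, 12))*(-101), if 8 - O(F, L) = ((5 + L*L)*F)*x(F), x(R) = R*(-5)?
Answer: -45779664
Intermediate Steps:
x(R) = -5*R
O(F, L) = 8 + 5*F**2*(5 + L**2) (O(F, L) = 8 - (5 + L*L)*F*(-5*F) = 8 - (5 + L**2)*F*(-5*F) = 8 - F*(5 + L**2)*(-5*F) = 8 - (-5)*F**2*(5 + L**2) = 8 + 5*F**2*(5 + L**2))
(38*O(-4, 12))*(-101) = (38*(8 + 25*(-4)**2 + 5*(-4)**2*12**2))*(-101) = (38*(8 + 25*16 + 5*16*144))*(-101) = (38*(8 + 400 + 11520))*(-101) = (38*11928)*(-101) = 453264*(-101) = -45779664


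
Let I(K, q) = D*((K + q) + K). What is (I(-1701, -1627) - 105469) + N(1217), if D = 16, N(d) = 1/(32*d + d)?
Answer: -7467255212/40161 ≈ -1.8593e+5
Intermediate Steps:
N(d) = 1/(33*d)
I(K, q) = 16*q + 32*K (I(K, q) = 16*((K + q) + K) = 16*(q + 2*K) = 16*q + 32*K)
(I(-1701, -1627) - 105469) + N(1217) = ((16*(-1627) + 32*(-1701)) - 105469) + (1/33)/1217 = ((-26032 - 54432) - 105469) + (1/33)*(1/1217) = (-80464 - 105469) + 1/40161 = -185933 + 1/40161 = -7467255212/40161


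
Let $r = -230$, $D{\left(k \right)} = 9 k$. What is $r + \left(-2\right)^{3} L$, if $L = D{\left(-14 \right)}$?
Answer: $778$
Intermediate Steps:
$L = -126$ ($L = 9 \left(-14\right) = -126$)
$r + \left(-2\right)^{3} L = -230 + \left(-2\right)^{3} \left(-126\right) = -230 - -1008 = -230 + 1008 = 778$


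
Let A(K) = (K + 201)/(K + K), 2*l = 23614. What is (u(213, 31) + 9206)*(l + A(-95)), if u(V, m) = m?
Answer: 10360330044/95 ≈ 1.0906e+8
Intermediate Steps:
l = 11807 (l = (½)*23614 = 11807)
A(K) = (201 + K)/(2*K) (A(K) = (201 + K)/((2*K)) = (201 + K)*(1/(2*K)) = (201 + K)/(2*K))
(u(213, 31) + 9206)*(l + A(-95)) = (31 + 9206)*(11807 + (½)*(201 - 95)/(-95)) = 9237*(11807 + (½)*(-1/95)*106) = 9237*(11807 - 53/95) = 9237*(1121612/95) = 10360330044/95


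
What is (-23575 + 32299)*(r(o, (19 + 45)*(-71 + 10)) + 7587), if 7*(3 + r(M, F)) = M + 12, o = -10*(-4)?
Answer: 463593360/7 ≈ 6.6228e+7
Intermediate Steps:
o = 40
r(M, F) = -9/7 + M/7 (r(M, F) = -3 + (M + 12)/7 = -3 + (12 + M)/7 = -3 + (12/7 + M/7) = -9/7 + M/7)
(-23575 + 32299)*(r(o, (19 + 45)*(-71 + 10)) + 7587) = (-23575 + 32299)*((-9/7 + (⅐)*40) + 7587) = 8724*((-9/7 + 40/7) + 7587) = 8724*(31/7 + 7587) = 8724*(53140/7) = 463593360/7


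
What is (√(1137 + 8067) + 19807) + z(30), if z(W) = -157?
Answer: 19650 + 2*√2301 ≈ 19746.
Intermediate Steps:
(√(1137 + 8067) + 19807) + z(30) = (√(1137 + 8067) + 19807) - 157 = (√9204 + 19807) - 157 = (2*√2301 + 19807) - 157 = (19807 + 2*√2301) - 157 = 19650 + 2*√2301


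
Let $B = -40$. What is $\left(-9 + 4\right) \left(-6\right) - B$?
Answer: $70$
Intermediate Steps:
$\left(-9 + 4\right) \left(-6\right) - B = \left(-9 + 4\right) \left(-6\right) - -40 = \left(-5\right) \left(-6\right) + 40 = 30 + 40 = 70$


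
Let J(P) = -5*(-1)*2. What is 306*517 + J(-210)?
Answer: 158212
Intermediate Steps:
J(P) = 10 (J(P) = 5*2 = 10)
306*517 + J(-210) = 306*517 + 10 = 158202 + 10 = 158212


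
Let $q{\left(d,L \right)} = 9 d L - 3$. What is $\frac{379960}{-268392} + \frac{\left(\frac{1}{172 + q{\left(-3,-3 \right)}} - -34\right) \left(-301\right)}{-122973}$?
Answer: $- \frac{152700604889}{114600588250} \approx -1.3325$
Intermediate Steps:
$q{\left(d,L \right)} = -3 + 9 L d$ ($q{\left(d,L \right)} = 9 L d - 3 = -3 + 9 L d$)
$\frac{379960}{-268392} + \frac{\left(\frac{1}{172 + q{\left(-3,-3 \right)}} - -34\right) \left(-301\right)}{-122973} = \frac{379960}{-268392} + \frac{\left(\frac{1}{172 - \left(3 + 27 \left(-3\right)\right)} - -34\right) \left(-301\right)}{-122973} = 379960 \left(- \frac{1}{268392}\right) + \left(\frac{1}{172 + \left(-3 + 81\right)} + \left(-124 + 158\right)\right) \left(-301\right) \left(- \frac{1}{122973}\right) = - \frac{47495}{33549} + \left(\frac{1}{172 + 78} + 34\right) \left(-301\right) \left(- \frac{1}{122973}\right) = - \frac{47495}{33549} + \left(\frac{1}{250} + 34\right) \left(-301\right) \left(- \frac{1}{122973}\right) = - \frac{47495}{33549} + \frac{8501}{250} \left(-301\right) \left(- \frac{1}{122973}\right) = - \frac{47495}{33549} - - \frac{2558801}{30743250} = - \frac{47495}{33549} + \frac{2558801}{30743250} = - \frac{152700604889}{114600588250}$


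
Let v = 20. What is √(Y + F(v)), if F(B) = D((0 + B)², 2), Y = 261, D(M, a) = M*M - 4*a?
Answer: √160253 ≈ 400.32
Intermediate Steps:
D(M, a) = M² - 4*a
F(B) = -8 + B⁴ (F(B) = ((0 + B)²)² - 4*2 = (B²)² - 8 = B⁴ - 8 = -8 + B⁴)
√(Y + F(v)) = √(261 + (-8 + 20⁴)) = √(261 + (-8 + 160000)) = √(261 + 159992) = √160253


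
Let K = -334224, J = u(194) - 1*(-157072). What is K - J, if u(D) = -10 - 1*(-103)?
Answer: -491389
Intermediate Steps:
u(D) = 93 (u(D) = -10 + 103 = 93)
J = 157165 (J = 93 - 1*(-157072) = 93 + 157072 = 157165)
K - J = -334224 - 1*157165 = -334224 - 157165 = -491389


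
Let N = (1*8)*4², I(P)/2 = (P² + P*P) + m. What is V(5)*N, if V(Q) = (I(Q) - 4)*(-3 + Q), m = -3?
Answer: 23040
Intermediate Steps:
I(P) = -6 + 4*P² (I(P) = 2*((P² + P*P) - 3) = 2*((P² + P²) - 3) = 2*(2*P² - 3) = 2*(-3 + 2*P²) = -6 + 4*P²)
V(Q) = (-10 + 4*Q²)*(-3 + Q) (V(Q) = ((-6 + 4*Q²) - 4)*(-3 + Q) = (-10 + 4*Q²)*(-3 + Q))
N = 128 (N = 8*16 = 128)
V(5)*N = (30 - 12*5² - 10*5 + 4*5³)*128 = (30 - 12*25 - 50 + 4*125)*128 = (30 - 300 - 50 + 500)*128 = 180*128 = 23040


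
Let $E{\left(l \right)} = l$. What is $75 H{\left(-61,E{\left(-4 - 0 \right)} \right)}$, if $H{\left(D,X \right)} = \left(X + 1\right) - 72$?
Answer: $-5625$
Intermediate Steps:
$H{\left(D,X \right)} = -71 + X$ ($H{\left(D,X \right)} = \left(1 + X\right) - 72 = -71 + X$)
$75 H{\left(-61,E{\left(-4 - 0 \right)} \right)} = 75 \left(-71 - 4\right) = 75 \left(-75\right) = -5625$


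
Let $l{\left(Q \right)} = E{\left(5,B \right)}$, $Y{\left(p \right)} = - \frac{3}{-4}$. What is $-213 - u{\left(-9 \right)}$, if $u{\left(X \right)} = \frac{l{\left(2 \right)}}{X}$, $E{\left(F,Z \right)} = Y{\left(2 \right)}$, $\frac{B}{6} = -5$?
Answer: $- \frac{2555}{12} \approx -212.92$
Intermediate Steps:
$B = -30$ ($B = 6 \left(-5\right) = -30$)
$Y{\left(p \right)} = \frac{3}{4}$ ($Y{\left(p \right)} = \left(-3\right) \left(- \frac{1}{4}\right) = \frac{3}{4}$)
$E{\left(F,Z \right)} = \frac{3}{4}$
$l{\left(Q \right)} = \frac{3}{4}$
$u{\left(X \right)} = \frac{3}{4 X}$
$-213 - u{\left(-9 \right)} = -213 - \frac{3}{4 \left(-9\right)} = -213 - \frac{3}{4} \left(- \frac{1}{9}\right) = -213 - - \frac{1}{12} = -213 + \frac{1}{12} = - \frac{2555}{12}$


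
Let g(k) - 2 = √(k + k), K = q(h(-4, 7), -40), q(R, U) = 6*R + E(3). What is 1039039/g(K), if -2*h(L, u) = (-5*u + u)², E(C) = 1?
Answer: 1039039/2353 - 1039039*I*√4702/4706 ≈ 441.58 - 15140.0*I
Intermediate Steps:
h(L, u) = -8*u² (h(L, u) = -(-5*u + u)²/2 = -16*u²/2 = -8*u²)
q(R, U) = 1 + 6*R (q(R, U) = 6*R + 1 = 1 + 6*R)
K = -2351 (K = 1 + 6*(-8*7²) = 1 + 6*(-8*49) = 1 + 6*(-392) = 1 - 2352 = -2351)
g(k) = 2 + √2*√k (g(k) = 2 + √(k + k) = 2 + √(2*k) = 2 + √2*√k)
1039039/g(K) = 1039039/(2 + √2*√(-2351)) = 1039039/(2 + √2*(I*√2351)) = 1039039/(2 + I*√4702)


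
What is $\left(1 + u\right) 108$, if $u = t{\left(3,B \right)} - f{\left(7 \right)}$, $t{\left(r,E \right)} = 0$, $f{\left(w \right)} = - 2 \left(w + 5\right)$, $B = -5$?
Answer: $2700$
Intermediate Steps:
$f{\left(w \right)} = -10 - 2 w$ ($f{\left(w \right)} = - 2 \left(5 + w\right) = -10 - 2 w$)
$u = 24$ ($u = 0 - \left(-10 - 14\right) = 0 - -24 = 0 + 24 = 24$)
$\left(1 + u\right) 108 = \left(1 + 24\right) 108 = 25 \cdot 108 = 2700$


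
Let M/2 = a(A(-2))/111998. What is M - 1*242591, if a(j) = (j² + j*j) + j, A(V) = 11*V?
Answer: -13584852463/55999 ≈ -2.4259e+5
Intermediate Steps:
a(j) = j + 2*j² (a(j) = (j² + j²) + j = 2*j² + j = j + 2*j²)
M = 946/55999 (M = 2*(((11*(-2))*(1 + 2*(11*(-2))))/111998) = 2*(-22*(1 + 2*(-22))*(1/111998)) = 2*(-22*(1 - 44)*(1/111998)) = 2*(-22*(-43)*(1/111998)) = 2*(946*(1/111998)) = 2*(473/55999) = 946/55999 ≈ 0.016893)
M - 1*242591 = 946/55999 - 1*242591 = 946/55999 - 242591 = -13584852463/55999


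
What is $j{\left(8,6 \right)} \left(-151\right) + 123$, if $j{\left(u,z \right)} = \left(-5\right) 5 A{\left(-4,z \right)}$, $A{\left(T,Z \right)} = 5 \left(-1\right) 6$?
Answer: $-113127$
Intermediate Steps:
$A{\left(T,Z \right)} = -30$ ($A{\left(T,Z \right)} = \left(-5\right) 6 = -30$)
$j{\left(u,z \right)} = 750$ ($j{\left(u,z \right)} = \left(-5\right) 5 \left(-30\right) = \left(-25\right) \left(-30\right) = 750$)
$j{\left(8,6 \right)} \left(-151\right) + 123 = 750 \left(-151\right) + 123 = -113250 + 123 = -113127$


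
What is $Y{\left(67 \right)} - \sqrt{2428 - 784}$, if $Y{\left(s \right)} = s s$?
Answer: $4489 - 2 \sqrt{411} \approx 4448.5$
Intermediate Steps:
$Y{\left(s \right)} = s^{2}$
$Y{\left(67 \right)} - \sqrt{2428 - 784} = 67^{2} - \sqrt{2428 - 784} = 4489 - \sqrt{1644} = 4489 - 2 \sqrt{411}$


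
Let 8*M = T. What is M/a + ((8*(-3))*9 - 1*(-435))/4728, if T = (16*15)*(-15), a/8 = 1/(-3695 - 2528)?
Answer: 551669023/1576 ≈ 3.5004e+5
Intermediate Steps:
a = -8/6223 (a = 8/(-3695 - 2528) = 8/(-6223) = 8*(-1/6223) = -8/6223 ≈ -0.0012856)
T = -3600 (T = 240*(-15) = -3600)
M = -450 (M = (⅛)*(-3600) = -450)
M/a + ((8*(-3))*9 - 1*(-435))/4728 = -450/(-8/6223) + ((8*(-3))*9 - 1*(-435))/4728 = -450*(-6223/8) + (-24*9 + 435)*(1/4728) = 1400175/4 + (-216 + 435)*(1/4728) = 1400175/4 + 219*(1/4728) = 1400175/4 + 73/1576 = 551669023/1576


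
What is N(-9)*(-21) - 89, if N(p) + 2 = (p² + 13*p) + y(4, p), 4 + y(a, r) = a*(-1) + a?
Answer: 793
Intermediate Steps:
y(a, r) = -4 (y(a, r) = -4 + (a*(-1) + a) = -4 + (-a + a) = -4 + 0 = -4)
N(p) = -6 + p² + 13*p (N(p) = -2 + ((p² + 13*p) - 4) = -2 + (-4 + p² + 13*p) = -6 + p² + 13*p)
N(-9)*(-21) - 89 = (-6 + (-9)² + 13*(-9))*(-21) - 89 = (-6 + 81 - 117)*(-21) - 89 = -42*(-21) - 89 = 882 - 89 = 793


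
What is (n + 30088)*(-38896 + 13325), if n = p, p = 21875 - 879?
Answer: -1306268964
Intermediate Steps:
p = 20996
n = 20996
(n + 30088)*(-38896 + 13325) = (20996 + 30088)*(-38896 + 13325) = 51084*(-25571) = -1306268964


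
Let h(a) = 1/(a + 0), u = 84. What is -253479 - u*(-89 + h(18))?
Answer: -738023/3 ≈ -2.4601e+5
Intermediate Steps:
h(a) = 1/a
-253479 - u*(-89 + h(18)) = -253479 - 84*(-89 + 1/18) = -253479 - 84*(-1601)/18 = -253479 - 1*(-22414/3) = -253479 + 22414/3 = -738023/3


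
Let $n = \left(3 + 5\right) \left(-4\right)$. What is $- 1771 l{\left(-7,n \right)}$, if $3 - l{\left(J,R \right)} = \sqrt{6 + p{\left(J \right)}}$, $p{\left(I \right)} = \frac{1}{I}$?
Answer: $-5313 + 253 \sqrt{287} \approx -1026.9$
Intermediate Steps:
$n = -32$ ($n = 8 \left(-4\right) = -32$)
$l{\left(J,R \right)} = 3 - \sqrt{6 + \frac{1}{J}}$
$- 1771 l{\left(-7,n \right)} = - 1771 \left(3 - \sqrt{6 + \frac{1}{-7}}\right) = - 1771 \left(3 - \sqrt{6 - \frac{1}{7}}\right) = - 1771 \left(3 - \sqrt{\frac{41}{7}}\right) = - 1771 \left(3 - \frac{\sqrt{287}}{7}\right) = -5313 + 253 \sqrt{287}$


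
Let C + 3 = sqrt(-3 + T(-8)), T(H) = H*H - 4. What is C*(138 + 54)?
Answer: -576 + 192*sqrt(57) ≈ 873.57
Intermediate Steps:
T(H) = -4 + H**2 (T(H) = H**2 - 4 = -4 + H**2)
C = -3 + sqrt(57) (C = -3 + sqrt(-3 + (-4 + (-8)**2)) = -3 + sqrt(-3 + (-4 + 64)) = -3 + sqrt(-3 + 60) = -3 + sqrt(57) ≈ 4.5498)
C*(138 + 54) = (-3 + sqrt(57))*(138 + 54) = (-3 + sqrt(57))*192 = -576 + 192*sqrt(57)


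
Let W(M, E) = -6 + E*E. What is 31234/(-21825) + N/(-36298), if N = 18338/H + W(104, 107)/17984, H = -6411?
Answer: -449170048690523/313874497526400 ≈ -1.4310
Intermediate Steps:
W(M, E) = -6 + E²
N = -256429519/115295424 (N = 18338/(-6411) + (-6 + 107²)/17984 = 18338*(-1/6411) + (-6 + 11449)*(1/17984) = -18338/6411 + 11443*(1/17984) = -18338/6411 + 11443/17984 = -256429519/115295424 ≈ -2.2241)
31234/(-21825) + N/(-36298) = 31234/(-21825) - 256429519/115295424/(-36298) = 31234*(-1/21825) - 256429519/115295424*(-1/36298) = -322/225 + 256429519/4184993300352 = -449170048690523/313874497526400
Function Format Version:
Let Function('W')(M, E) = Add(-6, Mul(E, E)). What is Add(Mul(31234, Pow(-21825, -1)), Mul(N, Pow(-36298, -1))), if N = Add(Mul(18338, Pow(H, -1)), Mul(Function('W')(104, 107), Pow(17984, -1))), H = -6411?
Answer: Rational(-449170048690523, 313874497526400) ≈ -1.4310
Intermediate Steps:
Function('W')(M, E) = Add(-6, Pow(E, 2))
N = Rational(-256429519, 115295424) (N = Add(Mul(18338, Pow(-6411, -1)), Mul(Add(-6, Pow(107, 2)), Pow(17984, -1))) = Add(Mul(18338, Rational(-1, 6411)), Mul(Add(-6, 11449), Rational(1, 17984))) = Add(Rational(-18338, 6411), Mul(11443, Rational(1, 17984))) = Add(Rational(-18338, 6411), Rational(11443, 17984)) = Rational(-256429519, 115295424) ≈ -2.2241)
Add(Mul(31234, Pow(-21825, -1)), Mul(N, Pow(-36298, -1))) = Add(Mul(31234, Pow(-21825, -1)), Mul(Rational(-256429519, 115295424), Pow(-36298, -1))) = Add(Mul(31234, Rational(-1, 21825)), Mul(Rational(-256429519, 115295424), Rational(-1, 36298))) = Add(Rational(-322, 225), Rational(256429519, 4184993300352)) = Rational(-449170048690523, 313874497526400)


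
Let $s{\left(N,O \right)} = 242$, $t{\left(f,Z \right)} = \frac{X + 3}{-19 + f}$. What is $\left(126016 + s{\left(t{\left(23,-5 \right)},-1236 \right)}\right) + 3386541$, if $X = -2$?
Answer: $3512799$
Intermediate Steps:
$t{\left(f,Z \right)} = \frac{1}{-19 + f}$ ($t{\left(f,Z \right)} = \frac{-2 + 3}{-19 + f} = 1 \frac{1}{-19 + f} = \frac{1}{-19 + f}$)
$\left(126016 + s{\left(t{\left(23,-5 \right)},-1236 \right)}\right) + 3386541 = \left(126016 + 242\right) + 3386541 = 126258 + 3386541 = 3512799$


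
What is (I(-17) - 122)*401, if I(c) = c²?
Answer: 66967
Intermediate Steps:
(I(-17) - 122)*401 = ((-17)² - 122)*401 = (289 - 122)*401 = 167*401 = 66967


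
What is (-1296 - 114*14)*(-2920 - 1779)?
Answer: 13589508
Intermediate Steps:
(-1296 - 114*14)*(-2920 - 1779) = (-1296 - 1596)*(-4699) = -2892*(-4699) = 13589508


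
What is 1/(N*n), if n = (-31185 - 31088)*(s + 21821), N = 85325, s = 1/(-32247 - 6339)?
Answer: -38586/4473840472705716125 ≈ -8.6248e-15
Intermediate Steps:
s = -1/38586 (s = 1/(-38586) = -1/38586 ≈ -2.5916e-5)
n = -52432938443665/38586 (n = (-31185 - 31088)*(-1/38586 + 21821) = -62273*841985105/38586 = -52432938443665/38586 ≈ -1.3589e+9)
1/(N*n) = 1/(85325*(-52432938443665/38586)) = (1/85325)*(-38586/52432938443665) = -38586/4473840472705716125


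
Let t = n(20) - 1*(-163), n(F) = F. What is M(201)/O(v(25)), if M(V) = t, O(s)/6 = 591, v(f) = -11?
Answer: 61/1182 ≈ 0.051607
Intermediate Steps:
t = 183 (t = 20 - 1*(-163) = 20 + 163 = 183)
O(s) = 3546 (O(s) = 6*591 = 3546)
M(V) = 183
M(201)/O(v(25)) = 183/3546 = 183*(1/3546) = 61/1182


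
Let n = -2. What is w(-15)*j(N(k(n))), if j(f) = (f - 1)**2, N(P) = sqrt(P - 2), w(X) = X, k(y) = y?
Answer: 45 + 60*I ≈ 45.0 + 60.0*I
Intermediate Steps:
N(P) = sqrt(-2 + P)
j(f) = (-1 + f)**2
w(-15)*j(N(k(n))) = -15*(-1 + sqrt(-2 - 2))**2 = -15*(-1 + sqrt(-4))**2 = -15*(-1 + 2*I)**2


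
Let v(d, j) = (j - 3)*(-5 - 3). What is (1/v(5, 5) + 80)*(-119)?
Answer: -152201/16 ≈ -9512.6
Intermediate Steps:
v(d, j) = 24 - 8*j (v(d, j) = (-3 + j)*(-8) = 24 - 8*j)
(1/v(5, 5) + 80)*(-119) = (1/(24 - 8*5) + 80)*(-119) = (1/(24 - 40) + 80)*(-119) = (1/(-16) + 80)*(-119) = (-1/16 + 80)*(-119) = (1279/16)*(-119) = -152201/16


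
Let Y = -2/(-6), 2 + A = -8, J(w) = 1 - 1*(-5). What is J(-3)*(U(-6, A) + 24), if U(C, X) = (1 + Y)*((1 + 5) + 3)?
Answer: 216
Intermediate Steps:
J(w) = 6 (J(w) = 1 + 5 = 6)
A = -10 (A = -2 - 8 = -10)
Y = 1/3 (Y = -2*(-1/6) = 1/3 ≈ 0.33333)
U(C, X) = 12 (U(C, X) = (1 + 1/3)*((1 + 5) + 3) = 4*(6 + 3)/3 = (4/3)*9 = 12)
J(-3)*(U(-6, A) + 24) = 6*(12 + 24) = 6*36 = 216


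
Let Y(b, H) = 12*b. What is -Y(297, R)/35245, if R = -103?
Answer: -3564/35245 ≈ -0.10112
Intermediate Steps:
-Y(297, R)/35245 = -12*297/35245 = -3564/35245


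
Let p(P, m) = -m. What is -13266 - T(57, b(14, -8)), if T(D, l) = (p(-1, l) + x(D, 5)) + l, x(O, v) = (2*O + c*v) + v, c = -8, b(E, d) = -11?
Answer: -13345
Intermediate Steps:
x(O, v) = -7*v + 2*O (x(O, v) = (2*O - 8*v) + v = (-8*v + 2*O) + v = -7*v + 2*O)
T(D, l) = -35 + 2*D (T(D, l) = (-l + (-7*5 + 2*D)) + l = (-l + (-35 + 2*D)) + l = (-35 - l + 2*D) + l = -35 + 2*D)
-13266 - T(57, b(14, -8)) = -13266 - (-35 + 2*57) = -13266 - (-35 + 114) = -13266 - 1*79 = -13266 - 79 = -13345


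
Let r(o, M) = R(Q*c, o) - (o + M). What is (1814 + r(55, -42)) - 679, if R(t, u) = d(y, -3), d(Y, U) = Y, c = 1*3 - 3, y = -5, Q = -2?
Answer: 1117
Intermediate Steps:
c = 0 (c = 3 - 3 = 0)
R(t, u) = -5
r(o, M) = -5 - M - o (r(o, M) = -5 - (o + M) = -5 - (M + o) = -5 + (-M - o) = -5 - M - o)
(1814 + r(55, -42)) - 679 = (1814 + (-5 - 1*(-42) - 1*55)) - 679 = (1814 + (-5 + 42 - 55)) - 679 = (1814 - 18) - 679 = 1796 - 679 = 1117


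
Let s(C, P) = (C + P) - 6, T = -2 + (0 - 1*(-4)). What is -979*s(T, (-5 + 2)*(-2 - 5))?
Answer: -16643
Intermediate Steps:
T = 2 (T = -2 + (0 + 4) = -2 + 4 = 2)
s(C, P) = -6 + C + P
-979*s(T, (-5 + 2)*(-2 - 5)) = -979*(-6 + 2 + (-5 + 2)*(-2 - 5)) = -979*(-6 + 2 - 3*(-7)) = -979*(-6 + 2 + 21) = -979*17 = -16643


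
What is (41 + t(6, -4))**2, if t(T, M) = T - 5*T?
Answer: 289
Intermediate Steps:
t(T, M) = -4*T
(41 + t(6, -4))**2 = (41 - 4*6)**2 = (41 - 24)**2 = 17**2 = 289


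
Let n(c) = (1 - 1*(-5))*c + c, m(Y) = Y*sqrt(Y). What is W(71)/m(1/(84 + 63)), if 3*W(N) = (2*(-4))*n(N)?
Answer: -1363768*sqrt(3) ≈ -2.3621e+6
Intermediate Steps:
m(Y) = Y**(3/2)
n(c) = 7*c (n(c) = (1 + 5)*c + c = 6*c + c = 7*c)
W(N) = -56*N/3 (W(N) = ((2*(-4))*(7*N))/3 = (-56*N)/3 = -56*N/3)
W(71)/m(1/(84 + 63)) = (-56/3*71)/((1/(84 + 63))**(3/2)) = -3976*1029*sqrt(3)/3 = -1363768*sqrt(3)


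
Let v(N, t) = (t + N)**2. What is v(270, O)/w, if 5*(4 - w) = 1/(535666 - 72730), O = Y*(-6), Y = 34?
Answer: 10082746080/9258719 ≈ 1089.0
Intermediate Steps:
O = -204 (O = 34*(-6) = -204)
v(N, t) = (N + t)**2
w = 9258719/2314680 (w = 4 - 1/(5*(535666 - 72730)) = 4 - 1/5/462936 = 4 - 1/5*1/462936 = 4 - 1/2314680 = 9258719/2314680 ≈ 4.0000)
v(270, O)/w = (270 - 204)**2/(9258719/2314680) = 66**2*(2314680/9258719) = 4356*(2314680/9258719) = 10082746080/9258719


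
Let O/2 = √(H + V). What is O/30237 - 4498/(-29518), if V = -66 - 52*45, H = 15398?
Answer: 2249/14759 + 16*√203/30237 ≈ 0.15992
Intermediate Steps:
V = -2406 (V = -66 - 2340 = -2406)
O = 16*√203 (O = 2*√(15398 - 2406) = 2*√12992 = 2*(8*√203) = 16*√203 ≈ 227.96)
O/30237 - 4498/(-29518) = (16*√203)/30237 - 4498/(-29518) = (16*√203)*(1/30237) - 4498*(-1/29518) = 16*√203/30237 + 2249/14759 = 2249/14759 + 16*√203/30237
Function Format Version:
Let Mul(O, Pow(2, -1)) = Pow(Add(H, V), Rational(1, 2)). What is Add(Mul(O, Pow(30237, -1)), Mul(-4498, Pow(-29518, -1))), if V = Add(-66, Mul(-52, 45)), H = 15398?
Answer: Add(Rational(2249, 14759), Mul(Rational(16, 30237), Pow(203, Rational(1, 2)))) ≈ 0.15992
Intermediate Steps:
V = -2406 (V = Add(-66, -2340) = -2406)
O = Mul(16, Pow(203, Rational(1, 2))) (O = Mul(2, Pow(Add(15398, -2406), Rational(1, 2))) = Mul(2, Pow(12992, Rational(1, 2))) = Mul(2, Mul(8, Pow(203, Rational(1, 2)))) = Mul(16, Pow(203, Rational(1, 2))) ≈ 227.96)
Add(Mul(O, Pow(30237, -1)), Mul(-4498, Pow(-29518, -1))) = Add(Mul(Mul(16, Pow(203, Rational(1, 2))), Pow(30237, -1)), Mul(-4498, Pow(-29518, -1))) = Add(Mul(Mul(16, Pow(203, Rational(1, 2))), Rational(1, 30237)), Mul(-4498, Rational(-1, 29518))) = Add(Mul(Rational(16, 30237), Pow(203, Rational(1, 2))), Rational(2249, 14759)) = Add(Rational(2249, 14759), Mul(Rational(16, 30237), Pow(203, Rational(1, 2))))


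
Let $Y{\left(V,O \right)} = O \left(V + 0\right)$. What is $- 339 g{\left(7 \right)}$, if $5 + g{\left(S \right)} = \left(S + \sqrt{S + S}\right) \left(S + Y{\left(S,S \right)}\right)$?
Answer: $-131193 - 18984 \sqrt{14} \approx -2.0222 \cdot 10^{5}$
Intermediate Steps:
$Y{\left(V,O \right)} = O V$
$g{\left(S \right)} = -5 + \left(S + S^{2}\right) \left(S + \sqrt{2} \sqrt{S}\right)$ ($g{\left(S \right)} = -5 + \left(S + \sqrt{S + S}\right) \left(S + S S\right) = -5 + \left(S + \sqrt{2 S}\right) \left(S + S^{2}\right) = -5 + \left(S + \sqrt{2} \sqrt{S}\right) \left(S + S^{2}\right) = -5 + \left(S + S^{2}\right) \left(S + \sqrt{2} \sqrt{S}\right)$)
$- 339 g{\left(7 \right)} = - 339 \left(-5 + 7^{2} + 7^{3} + \sqrt{2} \cdot 7^{\frac{3}{2}} + \sqrt{2} \cdot 7^{\frac{5}{2}}\right) = - 339 \left(-5 + 49 + 343 + \sqrt{2} \cdot 7 \sqrt{7} + \sqrt{2} \cdot 49 \sqrt{7}\right) = - 339 \left(-5 + 49 + 343 + 7 \sqrt{14} + 49 \sqrt{14}\right) = - 339 \left(387 + 56 \sqrt{14}\right) = -131193 - 18984 \sqrt{14}$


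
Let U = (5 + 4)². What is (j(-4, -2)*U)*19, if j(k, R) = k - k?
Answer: 0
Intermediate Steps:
j(k, R) = 0
U = 81 (U = 9² = 81)
(j(-4, -2)*U)*19 = (0*81)*19 = 0*19 = 0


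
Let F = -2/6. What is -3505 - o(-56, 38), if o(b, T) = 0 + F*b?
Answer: -10571/3 ≈ -3523.7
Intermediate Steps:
F = -⅓ (F = -2*⅙ = -⅓ ≈ -0.33333)
o(b, T) = -b/3 (o(b, T) = 0 - b/3 = -b/3)
-3505 - o(-56, 38) = -3505 - (-1)*(-56)/3 = -3505 - 1*56/3 = -3505 - 56/3 = -10571/3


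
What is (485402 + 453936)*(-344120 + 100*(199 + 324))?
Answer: -274117615160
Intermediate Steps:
(485402 + 453936)*(-344120 + 100*(199 + 324)) = 939338*(-344120 + 100*523) = 939338*(-344120 + 52300) = 939338*(-291820) = -274117615160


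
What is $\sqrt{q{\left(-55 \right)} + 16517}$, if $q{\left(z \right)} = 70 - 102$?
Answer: $\sqrt{16485} \approx 128.39$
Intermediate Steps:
$q{\left(z \right)} = -32$ ($q{\left(z \right)} = 70 - 102 = -32$)
$\sqrt{q{\left(-55 \right)} + 16517} = \sqrt{-32 + 16517} = \sqrt{16485}$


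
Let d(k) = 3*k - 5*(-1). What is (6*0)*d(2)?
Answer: 0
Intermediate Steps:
d(k) = 5 + 3*k (d(k) = 3*k + 5 = 5 + 3*k)
(6*0)*d(2) = (6*0)*(5 + 3*2) = 0*(5 + 6) = 0*11 = 0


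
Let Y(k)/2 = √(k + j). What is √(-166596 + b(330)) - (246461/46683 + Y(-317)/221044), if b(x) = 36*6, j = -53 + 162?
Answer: -246461/46683 + 2*I*√41595 - 2*I*√13/55261 ≈ -5.2795 + 407.9*I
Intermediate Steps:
j = 109
b(x) = 216
Y(k) = 2*√(109 + k) (Y(k) = 2*√(k + 109) = 2*√(109 + k))
√(-166596 + b(330)) - (246461/46683 + Y(-317)/221044) = √(-166596 + 216) - (246461/46683 + (2*√(109 - 317))/221044) = √(-166380) - (246461*(1/46683) + (2*√(-208))*(1/221044)) = 2*I*√41595 - (246461/46683 + (2*(4*I*√13))*(1/221044)) = 2*I*√41595 - (246461/46683 + (8*I*√13)*(1/221044)) = 2*I*√41595 - (246461/46683 + 2*I*√13/55261) = 2*I*√41595 + (-246461/46683 - 2*I*√13/55261) = -246461/46683 + 2*I*√41595 - 2*I*√13/55261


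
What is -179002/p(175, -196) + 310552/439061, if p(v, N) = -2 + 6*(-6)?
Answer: 39302299049/8342159 ≈ 4711.3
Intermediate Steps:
p(v, N) = -38 (p(v, N) = -2 - 36 = -38)
-179002/p(175, -196) + 310552/439061 = -179002/(-38) + 310552/439061 = -179002*(-1/38) + 310552*(1/439061) = 89501/19 + 310552/439061 = 39302299049/8342159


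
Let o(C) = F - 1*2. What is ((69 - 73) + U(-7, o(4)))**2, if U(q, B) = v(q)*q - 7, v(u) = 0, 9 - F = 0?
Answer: 121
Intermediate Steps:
F = 9 (F = 9 - 1*0 = 9 + 0 = 9)
o(C) = 7 (o(C) = 9 - 1*2 = 9 - 2 = 7)
U(q, B) = -7 (U(q, B) = 0*q - 7 = 0 - 7 = -7)
((69 - 73) + U(-7, o(4)))**2 = ((69 - 73) - 7)**2 = (-4 - 7)**2 = (-11)**2 = 121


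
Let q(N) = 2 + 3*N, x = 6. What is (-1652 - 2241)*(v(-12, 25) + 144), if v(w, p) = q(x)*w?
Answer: 373728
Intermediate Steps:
v(w, p) = 20*w (v(w, p) = (2 + 3*6)*w = (2 + 18)*w = 20*w)
(-1652 - 2241)*(v(-12, 25) + 144) = (-1652 - 2241)*(20*(-12) + 144) = -3893*(-240 + 144) = -3893*(-96) = 373728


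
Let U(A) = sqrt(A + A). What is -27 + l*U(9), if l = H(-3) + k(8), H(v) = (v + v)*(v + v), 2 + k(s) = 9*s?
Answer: -27 + 318*sqrt(2) ≈ 422.72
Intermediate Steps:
k(s) = -2 + 9*s
U(A) = sqrt(2)*sqrt(A) (U(A) = sqrt(2*A) = sqrt(2)*sqrt(A))
H(v) = 4*v**2 (H(v) = (2*v)*(2*v) = 4*v**2)
l = 106 (l = 4*(-3)**2 + (-2 + 9*8) = 4*9 + (-2 + 72) = 36 + 70 = 106)
-27 + l*U(9) = -27 + 106*(sqrt(2)*sqrt(9)) = -27 + 106*(sqrt(2)*3) = -27 + 106*(3*sqrt(2)) = -27 + 318*sqrt(2)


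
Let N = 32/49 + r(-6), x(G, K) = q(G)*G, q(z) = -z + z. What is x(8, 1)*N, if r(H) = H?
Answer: 0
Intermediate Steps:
q(z) = 0
x(G, K) = 0 (x(G, K) = 0*G = 0)
N = -262/49 (N = 32/49 - 6 = -262/49 ≈ -5.3469)
x(8, 1)*N = 0*(-262/49) = 0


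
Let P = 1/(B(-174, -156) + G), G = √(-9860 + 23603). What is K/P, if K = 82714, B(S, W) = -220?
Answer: -18197080 + 248142*√1527 ≈ -8.5005e+6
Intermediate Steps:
G = 3*√1527 (G = √13743 = 3*√1527 ≈ 117.23)
P = 1/(-220 + 3*√1527) ≈ -0.0097305
K/P = 82714/(-220/34657 - 3*√1527/34657)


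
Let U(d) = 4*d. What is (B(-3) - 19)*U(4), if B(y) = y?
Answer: -352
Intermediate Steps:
(B(-3) - 19)*U(4) = (-3 - 19)*(4*4) = -22*16 = -352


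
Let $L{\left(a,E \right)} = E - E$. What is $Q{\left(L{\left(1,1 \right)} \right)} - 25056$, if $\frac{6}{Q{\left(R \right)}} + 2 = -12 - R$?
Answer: $- \frac{175395}{7} \approx -25056.0$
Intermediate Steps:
$L{\left(a,E \right)} = 0$
$Q{\left(R \right)} = \frac{6}{-14 - R}$ ($Q{\left(R \right)} = \frac{6}{-2 - \left(12 + R\right)} = \frac{6}{-14 - R}$)
$Q{\left(L{\left(1,1 \right)} \right)} - 25056 = - \frac{6}{14 + 0} - 25056 = - \frac{6}{14} - 25056 = \left(-6\right) \frac{1}{14} - 25056 = - \frac{3}{7} - 25056 = - \frac{175395}{7}$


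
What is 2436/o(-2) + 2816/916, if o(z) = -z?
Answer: 279626/229 ≈ 1221.1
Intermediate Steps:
2436/o(-2) + 2816/916 = 2436/((-1*(-2))) + 2816/916 = 2436/2 + 2816*(1/916) = 2436*(½) + 704/229 = 1218 + 704/229 = 279626/229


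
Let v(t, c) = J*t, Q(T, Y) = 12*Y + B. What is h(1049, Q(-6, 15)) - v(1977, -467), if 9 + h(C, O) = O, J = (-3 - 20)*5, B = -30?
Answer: 227496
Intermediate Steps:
Q(T, Y) = -30 + 12*Y (Q(T, Y) = 12*Y - 30 = -30 + 12*Y)
J = -115 (J = -23*5 = -115)
v(t, c) = -115*t
h(C, O) = -9 + O
h(1049, Q(-6, 15)) - v(1977, -467) = (-9 + (-30 + 12*15)) - (-115)*1977 = (-9 + (-30 + 180)) - 1*(-227355) = (-9 + 150) + 227355 = 141 + 227355 = 227496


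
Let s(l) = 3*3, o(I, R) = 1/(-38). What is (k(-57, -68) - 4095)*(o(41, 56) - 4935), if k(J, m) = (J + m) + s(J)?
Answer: 789693041/38 ≈ 2.0781e+7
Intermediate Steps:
o(I, R) = -1/38
s(l) = 9
k(J, m) = 9 + J + m (k(J, m) = (J + m) + 9 = 9 + J + m)
(k(-57, -68) - 4095)*(o(41, 56) - 4935) = ((9 - 57 - 68) - 4095)*(-1/38 - 4935) = (-116 - 4095)*(-187531/38) = -4211*(-187531/38) = 789693041/38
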